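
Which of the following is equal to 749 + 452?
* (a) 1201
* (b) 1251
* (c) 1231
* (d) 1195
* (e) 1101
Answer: a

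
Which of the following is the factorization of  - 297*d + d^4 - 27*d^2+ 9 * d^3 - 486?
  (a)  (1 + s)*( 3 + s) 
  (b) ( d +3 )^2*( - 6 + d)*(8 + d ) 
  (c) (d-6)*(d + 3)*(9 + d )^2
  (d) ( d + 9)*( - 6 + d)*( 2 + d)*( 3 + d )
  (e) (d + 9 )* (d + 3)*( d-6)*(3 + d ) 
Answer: e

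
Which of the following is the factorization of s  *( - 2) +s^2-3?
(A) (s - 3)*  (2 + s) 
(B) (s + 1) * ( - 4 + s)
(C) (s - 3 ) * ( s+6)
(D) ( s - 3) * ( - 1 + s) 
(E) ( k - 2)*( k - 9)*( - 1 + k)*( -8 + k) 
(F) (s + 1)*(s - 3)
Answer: F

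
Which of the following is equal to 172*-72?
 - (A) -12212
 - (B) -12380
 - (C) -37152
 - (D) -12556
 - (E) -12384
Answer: E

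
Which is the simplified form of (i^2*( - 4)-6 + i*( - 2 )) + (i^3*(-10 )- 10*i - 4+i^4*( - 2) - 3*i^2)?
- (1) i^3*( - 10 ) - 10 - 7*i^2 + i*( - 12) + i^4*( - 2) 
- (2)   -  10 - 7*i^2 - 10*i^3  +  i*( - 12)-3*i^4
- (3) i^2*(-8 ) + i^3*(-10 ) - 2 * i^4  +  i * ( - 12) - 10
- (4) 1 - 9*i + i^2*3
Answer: 1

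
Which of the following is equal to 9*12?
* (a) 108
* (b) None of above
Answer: a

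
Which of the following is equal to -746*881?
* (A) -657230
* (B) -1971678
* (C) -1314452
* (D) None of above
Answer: D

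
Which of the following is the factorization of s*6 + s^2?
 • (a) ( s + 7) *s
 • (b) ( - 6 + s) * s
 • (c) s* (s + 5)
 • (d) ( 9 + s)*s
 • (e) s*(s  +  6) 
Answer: e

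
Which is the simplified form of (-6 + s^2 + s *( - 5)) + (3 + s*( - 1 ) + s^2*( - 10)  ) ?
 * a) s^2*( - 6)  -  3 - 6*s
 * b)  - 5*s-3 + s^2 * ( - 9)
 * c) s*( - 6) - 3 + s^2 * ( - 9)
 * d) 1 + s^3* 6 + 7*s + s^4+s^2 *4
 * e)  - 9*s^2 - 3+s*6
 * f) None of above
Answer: c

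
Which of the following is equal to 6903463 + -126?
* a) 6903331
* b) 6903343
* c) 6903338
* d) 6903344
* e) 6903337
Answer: e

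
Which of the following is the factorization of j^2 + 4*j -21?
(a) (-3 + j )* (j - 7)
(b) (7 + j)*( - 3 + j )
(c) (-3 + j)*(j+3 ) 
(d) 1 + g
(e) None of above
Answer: b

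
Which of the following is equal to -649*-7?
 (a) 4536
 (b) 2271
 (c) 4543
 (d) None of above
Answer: c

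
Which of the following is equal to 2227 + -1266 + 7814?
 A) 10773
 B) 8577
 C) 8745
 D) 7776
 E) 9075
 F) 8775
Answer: F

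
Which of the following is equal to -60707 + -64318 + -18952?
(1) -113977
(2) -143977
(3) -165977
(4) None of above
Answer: 2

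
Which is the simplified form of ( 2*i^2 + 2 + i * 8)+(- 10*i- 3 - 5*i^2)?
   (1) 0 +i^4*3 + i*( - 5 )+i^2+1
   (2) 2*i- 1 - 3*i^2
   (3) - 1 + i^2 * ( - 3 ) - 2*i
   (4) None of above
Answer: 3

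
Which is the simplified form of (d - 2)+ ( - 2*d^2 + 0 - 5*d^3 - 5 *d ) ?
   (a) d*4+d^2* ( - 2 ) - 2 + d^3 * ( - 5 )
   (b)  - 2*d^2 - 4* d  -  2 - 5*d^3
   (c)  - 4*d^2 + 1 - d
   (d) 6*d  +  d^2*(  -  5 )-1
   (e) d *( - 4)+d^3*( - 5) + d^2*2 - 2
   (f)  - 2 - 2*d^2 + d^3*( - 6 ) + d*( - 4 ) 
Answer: b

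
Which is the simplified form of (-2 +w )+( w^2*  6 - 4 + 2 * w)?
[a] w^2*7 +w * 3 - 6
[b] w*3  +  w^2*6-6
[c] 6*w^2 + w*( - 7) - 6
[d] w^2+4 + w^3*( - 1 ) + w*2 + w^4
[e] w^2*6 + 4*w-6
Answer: b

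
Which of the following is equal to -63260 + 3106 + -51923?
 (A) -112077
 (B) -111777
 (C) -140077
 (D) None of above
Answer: A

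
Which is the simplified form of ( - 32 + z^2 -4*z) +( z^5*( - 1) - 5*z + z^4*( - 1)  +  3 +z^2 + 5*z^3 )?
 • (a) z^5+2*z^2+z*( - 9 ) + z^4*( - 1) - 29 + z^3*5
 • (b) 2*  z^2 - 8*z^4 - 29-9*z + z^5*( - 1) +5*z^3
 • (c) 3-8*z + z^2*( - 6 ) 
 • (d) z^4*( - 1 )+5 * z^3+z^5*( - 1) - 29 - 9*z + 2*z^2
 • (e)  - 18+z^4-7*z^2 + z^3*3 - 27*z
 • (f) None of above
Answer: d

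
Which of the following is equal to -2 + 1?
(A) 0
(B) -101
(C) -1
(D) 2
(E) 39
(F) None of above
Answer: C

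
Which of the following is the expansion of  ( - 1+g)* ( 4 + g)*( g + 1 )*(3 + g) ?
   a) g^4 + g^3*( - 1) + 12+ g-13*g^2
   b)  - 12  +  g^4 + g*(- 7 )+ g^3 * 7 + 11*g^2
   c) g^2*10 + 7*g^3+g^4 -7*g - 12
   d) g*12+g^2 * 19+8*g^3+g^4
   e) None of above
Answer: b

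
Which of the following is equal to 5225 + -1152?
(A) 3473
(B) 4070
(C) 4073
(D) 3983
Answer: C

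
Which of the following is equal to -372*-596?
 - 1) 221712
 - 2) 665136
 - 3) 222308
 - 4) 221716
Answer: 1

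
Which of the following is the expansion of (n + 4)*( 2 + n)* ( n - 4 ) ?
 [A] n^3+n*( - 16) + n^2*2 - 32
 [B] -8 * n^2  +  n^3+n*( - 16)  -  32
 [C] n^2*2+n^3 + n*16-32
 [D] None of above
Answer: A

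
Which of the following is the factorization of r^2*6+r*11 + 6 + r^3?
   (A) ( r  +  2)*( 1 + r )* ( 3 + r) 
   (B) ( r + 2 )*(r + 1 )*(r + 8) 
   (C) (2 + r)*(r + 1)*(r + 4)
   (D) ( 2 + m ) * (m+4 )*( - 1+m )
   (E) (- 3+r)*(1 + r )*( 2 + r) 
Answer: A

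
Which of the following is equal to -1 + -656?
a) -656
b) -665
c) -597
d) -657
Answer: d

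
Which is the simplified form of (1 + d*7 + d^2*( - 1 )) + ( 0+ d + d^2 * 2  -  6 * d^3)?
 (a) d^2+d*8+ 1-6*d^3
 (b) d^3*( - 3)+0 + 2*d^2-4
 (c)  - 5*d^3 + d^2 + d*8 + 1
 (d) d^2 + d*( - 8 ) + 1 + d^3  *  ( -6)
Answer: a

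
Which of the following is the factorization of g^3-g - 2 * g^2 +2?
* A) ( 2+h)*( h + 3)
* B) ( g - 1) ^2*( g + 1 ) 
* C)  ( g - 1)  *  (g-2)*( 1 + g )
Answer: C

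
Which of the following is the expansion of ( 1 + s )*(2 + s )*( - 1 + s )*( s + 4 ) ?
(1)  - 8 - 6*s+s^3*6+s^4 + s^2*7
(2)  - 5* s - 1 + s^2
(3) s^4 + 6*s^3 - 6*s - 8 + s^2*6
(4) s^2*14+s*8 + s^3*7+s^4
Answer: 1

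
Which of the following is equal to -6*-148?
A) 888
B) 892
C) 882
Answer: A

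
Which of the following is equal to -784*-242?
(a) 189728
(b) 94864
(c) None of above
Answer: a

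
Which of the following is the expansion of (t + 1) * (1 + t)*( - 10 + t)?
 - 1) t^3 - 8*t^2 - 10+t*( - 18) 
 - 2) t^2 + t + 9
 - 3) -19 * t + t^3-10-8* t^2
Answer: 3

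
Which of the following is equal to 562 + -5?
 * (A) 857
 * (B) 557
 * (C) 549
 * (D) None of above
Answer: B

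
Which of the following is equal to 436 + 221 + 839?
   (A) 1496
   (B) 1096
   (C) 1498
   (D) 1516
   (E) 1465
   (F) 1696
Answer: A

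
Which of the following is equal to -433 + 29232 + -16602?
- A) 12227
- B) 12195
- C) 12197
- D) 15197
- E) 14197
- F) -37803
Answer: C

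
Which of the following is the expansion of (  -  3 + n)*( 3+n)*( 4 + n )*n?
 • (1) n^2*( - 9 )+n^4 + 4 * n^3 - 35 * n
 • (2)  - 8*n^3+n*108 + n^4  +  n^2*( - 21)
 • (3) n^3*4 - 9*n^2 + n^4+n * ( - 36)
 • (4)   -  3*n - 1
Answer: 3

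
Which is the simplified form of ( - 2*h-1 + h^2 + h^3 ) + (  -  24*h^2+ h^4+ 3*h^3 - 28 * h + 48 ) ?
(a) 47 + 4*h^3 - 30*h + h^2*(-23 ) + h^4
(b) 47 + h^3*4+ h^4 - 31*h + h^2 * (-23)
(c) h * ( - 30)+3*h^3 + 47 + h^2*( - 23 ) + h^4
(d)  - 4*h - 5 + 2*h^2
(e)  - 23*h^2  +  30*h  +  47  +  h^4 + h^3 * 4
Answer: a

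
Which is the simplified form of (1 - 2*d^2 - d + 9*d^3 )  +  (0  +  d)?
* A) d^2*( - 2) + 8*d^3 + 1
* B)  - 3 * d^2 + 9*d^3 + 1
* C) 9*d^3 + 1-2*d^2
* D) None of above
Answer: C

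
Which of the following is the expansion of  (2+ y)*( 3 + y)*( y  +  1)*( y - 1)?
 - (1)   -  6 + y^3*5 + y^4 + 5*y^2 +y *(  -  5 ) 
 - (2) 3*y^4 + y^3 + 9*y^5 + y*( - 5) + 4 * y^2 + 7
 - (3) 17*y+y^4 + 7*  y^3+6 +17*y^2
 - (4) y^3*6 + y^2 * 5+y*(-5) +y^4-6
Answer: 1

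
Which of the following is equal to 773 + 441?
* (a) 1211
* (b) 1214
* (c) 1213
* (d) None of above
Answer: b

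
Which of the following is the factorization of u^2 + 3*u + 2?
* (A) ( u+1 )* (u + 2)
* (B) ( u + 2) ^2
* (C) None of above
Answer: A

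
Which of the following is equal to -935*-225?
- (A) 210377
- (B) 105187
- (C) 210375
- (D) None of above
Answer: C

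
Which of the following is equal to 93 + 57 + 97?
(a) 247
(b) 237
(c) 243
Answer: a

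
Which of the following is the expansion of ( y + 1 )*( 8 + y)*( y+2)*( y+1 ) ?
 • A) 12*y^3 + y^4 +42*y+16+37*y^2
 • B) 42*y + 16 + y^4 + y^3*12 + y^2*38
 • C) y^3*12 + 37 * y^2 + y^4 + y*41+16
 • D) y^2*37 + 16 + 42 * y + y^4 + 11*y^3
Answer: A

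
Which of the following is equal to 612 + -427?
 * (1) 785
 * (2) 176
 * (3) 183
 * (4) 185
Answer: 4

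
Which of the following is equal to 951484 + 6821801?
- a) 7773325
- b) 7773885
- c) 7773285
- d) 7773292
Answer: c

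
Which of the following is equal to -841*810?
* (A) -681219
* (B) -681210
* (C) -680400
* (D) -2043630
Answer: B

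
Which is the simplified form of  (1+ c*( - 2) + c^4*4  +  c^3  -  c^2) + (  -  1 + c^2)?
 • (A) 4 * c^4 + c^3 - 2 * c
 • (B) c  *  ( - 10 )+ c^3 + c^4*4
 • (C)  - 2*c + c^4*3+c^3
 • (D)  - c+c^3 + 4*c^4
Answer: A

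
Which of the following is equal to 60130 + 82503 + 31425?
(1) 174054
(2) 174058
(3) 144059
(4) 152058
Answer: 2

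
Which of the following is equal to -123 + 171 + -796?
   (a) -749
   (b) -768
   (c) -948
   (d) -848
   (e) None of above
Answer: e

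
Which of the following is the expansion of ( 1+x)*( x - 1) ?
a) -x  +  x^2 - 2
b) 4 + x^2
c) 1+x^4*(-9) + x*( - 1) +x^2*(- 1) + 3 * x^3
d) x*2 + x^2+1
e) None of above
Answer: e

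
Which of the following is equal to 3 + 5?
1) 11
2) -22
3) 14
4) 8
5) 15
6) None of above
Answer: 4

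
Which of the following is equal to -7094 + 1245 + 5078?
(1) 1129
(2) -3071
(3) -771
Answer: 3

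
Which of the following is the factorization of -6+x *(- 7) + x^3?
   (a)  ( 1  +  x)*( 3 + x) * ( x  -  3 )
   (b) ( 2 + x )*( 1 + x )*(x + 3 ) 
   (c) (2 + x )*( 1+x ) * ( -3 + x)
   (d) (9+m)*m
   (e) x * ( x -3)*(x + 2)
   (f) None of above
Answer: c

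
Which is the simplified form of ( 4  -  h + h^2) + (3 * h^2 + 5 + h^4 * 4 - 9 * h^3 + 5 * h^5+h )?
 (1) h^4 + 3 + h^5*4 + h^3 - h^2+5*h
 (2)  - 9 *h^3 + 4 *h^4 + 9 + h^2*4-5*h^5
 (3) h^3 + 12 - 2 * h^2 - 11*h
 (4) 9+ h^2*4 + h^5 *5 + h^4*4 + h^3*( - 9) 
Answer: 4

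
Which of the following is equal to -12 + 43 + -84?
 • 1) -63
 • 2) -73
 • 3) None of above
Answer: 3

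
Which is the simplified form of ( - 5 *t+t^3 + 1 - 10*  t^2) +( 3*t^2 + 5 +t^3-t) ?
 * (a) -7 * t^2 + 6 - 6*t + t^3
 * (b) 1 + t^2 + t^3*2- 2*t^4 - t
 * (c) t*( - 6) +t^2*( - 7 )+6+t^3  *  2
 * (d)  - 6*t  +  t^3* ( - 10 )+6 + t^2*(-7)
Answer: c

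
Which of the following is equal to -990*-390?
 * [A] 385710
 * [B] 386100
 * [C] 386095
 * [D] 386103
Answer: B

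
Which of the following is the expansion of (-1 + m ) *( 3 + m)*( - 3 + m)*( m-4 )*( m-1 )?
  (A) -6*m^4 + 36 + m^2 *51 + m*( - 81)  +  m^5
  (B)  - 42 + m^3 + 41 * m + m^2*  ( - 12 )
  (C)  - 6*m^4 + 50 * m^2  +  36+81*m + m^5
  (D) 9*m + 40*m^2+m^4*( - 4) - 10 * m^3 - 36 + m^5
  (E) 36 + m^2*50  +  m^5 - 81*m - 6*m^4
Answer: E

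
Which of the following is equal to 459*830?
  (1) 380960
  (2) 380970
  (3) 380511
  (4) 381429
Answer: 2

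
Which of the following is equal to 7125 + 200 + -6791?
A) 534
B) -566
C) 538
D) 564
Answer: A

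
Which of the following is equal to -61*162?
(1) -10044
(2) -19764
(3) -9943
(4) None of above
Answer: 4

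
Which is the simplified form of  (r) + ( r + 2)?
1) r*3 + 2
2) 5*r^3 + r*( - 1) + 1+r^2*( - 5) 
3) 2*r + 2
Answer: 3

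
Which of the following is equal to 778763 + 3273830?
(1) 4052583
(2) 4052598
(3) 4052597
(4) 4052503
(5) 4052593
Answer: 5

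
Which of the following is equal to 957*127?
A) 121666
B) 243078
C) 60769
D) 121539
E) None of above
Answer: D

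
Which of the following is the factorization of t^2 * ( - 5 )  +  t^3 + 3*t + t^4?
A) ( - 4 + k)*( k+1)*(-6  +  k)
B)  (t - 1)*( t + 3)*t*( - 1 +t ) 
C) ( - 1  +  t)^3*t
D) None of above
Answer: B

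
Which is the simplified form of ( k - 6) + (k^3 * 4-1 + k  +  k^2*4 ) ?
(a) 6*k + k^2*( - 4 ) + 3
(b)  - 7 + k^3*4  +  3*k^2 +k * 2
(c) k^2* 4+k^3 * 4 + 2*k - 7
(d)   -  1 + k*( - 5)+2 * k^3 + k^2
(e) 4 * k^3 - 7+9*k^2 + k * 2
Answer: c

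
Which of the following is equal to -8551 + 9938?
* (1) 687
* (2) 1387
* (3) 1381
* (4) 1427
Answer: 2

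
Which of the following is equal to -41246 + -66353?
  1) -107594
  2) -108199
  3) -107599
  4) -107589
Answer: 3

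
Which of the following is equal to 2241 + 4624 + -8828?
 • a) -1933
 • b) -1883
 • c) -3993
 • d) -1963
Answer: d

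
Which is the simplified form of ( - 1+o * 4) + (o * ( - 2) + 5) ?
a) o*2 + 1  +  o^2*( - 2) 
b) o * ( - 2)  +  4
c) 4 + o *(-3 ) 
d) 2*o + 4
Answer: d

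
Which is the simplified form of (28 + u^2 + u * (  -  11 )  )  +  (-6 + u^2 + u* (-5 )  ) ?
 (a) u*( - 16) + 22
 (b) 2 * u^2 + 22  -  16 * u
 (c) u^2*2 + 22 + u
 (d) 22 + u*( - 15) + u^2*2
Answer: b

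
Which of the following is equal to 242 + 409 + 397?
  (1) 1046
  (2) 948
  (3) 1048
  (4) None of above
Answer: 3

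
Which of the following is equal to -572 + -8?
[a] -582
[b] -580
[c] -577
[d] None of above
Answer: b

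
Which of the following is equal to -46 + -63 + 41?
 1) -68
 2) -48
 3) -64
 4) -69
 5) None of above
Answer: 1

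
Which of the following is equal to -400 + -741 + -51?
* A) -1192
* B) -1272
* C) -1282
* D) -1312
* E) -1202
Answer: A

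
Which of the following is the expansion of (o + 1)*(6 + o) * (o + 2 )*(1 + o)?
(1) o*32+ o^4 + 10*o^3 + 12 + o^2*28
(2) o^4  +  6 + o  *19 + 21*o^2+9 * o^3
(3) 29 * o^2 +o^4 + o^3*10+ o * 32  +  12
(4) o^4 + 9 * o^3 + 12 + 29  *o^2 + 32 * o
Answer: 3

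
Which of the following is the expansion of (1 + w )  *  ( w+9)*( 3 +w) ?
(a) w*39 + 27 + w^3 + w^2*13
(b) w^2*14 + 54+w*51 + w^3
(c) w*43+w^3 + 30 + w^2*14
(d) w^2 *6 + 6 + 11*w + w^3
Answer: a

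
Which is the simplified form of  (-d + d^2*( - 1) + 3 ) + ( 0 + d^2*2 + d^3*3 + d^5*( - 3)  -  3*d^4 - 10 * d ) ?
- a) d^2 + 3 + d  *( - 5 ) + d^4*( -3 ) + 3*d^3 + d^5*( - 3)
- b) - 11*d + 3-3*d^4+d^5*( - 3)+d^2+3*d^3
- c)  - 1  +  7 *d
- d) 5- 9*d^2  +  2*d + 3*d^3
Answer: b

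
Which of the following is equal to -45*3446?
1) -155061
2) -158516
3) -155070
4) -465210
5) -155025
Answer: 3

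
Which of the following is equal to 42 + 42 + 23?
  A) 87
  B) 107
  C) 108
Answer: B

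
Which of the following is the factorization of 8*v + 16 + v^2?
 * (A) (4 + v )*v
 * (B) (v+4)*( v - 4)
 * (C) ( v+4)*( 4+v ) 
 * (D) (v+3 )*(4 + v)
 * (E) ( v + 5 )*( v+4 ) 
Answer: C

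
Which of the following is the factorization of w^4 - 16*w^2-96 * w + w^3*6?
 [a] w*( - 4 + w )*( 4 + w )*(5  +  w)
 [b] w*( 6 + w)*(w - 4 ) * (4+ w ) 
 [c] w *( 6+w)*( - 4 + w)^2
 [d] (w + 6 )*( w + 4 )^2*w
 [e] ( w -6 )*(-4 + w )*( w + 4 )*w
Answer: b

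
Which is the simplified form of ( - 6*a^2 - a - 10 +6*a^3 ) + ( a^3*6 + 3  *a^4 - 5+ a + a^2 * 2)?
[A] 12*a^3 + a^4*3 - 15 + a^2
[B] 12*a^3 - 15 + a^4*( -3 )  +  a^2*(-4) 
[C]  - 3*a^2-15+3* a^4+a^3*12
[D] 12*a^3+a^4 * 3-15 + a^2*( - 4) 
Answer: D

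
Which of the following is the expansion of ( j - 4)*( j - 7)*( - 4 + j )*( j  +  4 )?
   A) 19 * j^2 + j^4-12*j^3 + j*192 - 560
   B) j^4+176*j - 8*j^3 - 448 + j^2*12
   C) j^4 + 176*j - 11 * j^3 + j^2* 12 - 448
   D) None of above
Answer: C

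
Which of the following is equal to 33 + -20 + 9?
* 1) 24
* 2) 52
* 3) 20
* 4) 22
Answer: 4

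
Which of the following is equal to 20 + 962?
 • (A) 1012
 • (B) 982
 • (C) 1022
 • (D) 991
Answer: B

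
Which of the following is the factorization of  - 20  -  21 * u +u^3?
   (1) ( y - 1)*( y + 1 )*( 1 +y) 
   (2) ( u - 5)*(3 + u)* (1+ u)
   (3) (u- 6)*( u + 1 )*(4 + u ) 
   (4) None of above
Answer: 4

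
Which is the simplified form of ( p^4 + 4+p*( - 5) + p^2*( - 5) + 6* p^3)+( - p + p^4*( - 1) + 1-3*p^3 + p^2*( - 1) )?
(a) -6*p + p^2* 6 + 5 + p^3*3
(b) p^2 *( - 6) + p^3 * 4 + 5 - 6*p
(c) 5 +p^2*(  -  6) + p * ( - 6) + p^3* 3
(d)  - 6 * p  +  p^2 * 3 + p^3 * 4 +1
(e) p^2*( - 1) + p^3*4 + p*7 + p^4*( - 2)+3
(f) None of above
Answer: c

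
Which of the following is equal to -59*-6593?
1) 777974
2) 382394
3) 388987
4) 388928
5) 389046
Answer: 3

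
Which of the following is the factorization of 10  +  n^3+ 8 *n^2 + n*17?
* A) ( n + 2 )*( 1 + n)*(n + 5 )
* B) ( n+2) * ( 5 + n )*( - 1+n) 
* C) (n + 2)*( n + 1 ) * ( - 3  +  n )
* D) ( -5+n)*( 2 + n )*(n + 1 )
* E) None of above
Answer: A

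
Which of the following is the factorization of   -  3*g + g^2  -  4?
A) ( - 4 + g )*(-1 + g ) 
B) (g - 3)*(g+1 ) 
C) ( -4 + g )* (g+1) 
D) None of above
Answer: C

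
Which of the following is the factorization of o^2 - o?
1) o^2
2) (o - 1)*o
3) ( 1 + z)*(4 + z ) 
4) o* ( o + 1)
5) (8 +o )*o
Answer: 2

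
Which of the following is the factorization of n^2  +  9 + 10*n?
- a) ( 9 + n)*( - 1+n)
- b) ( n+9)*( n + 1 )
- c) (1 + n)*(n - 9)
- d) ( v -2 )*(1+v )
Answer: b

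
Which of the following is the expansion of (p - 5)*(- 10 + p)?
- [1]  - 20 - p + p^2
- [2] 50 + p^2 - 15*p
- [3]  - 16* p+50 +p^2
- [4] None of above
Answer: 2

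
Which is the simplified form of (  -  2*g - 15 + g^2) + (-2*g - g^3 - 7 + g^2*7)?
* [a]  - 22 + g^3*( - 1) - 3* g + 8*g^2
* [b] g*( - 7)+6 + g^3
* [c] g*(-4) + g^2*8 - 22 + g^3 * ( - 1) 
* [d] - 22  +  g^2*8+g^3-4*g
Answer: c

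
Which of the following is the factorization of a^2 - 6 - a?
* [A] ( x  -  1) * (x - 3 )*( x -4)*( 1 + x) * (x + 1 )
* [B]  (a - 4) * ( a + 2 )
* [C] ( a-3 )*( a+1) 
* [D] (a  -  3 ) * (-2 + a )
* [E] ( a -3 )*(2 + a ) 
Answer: E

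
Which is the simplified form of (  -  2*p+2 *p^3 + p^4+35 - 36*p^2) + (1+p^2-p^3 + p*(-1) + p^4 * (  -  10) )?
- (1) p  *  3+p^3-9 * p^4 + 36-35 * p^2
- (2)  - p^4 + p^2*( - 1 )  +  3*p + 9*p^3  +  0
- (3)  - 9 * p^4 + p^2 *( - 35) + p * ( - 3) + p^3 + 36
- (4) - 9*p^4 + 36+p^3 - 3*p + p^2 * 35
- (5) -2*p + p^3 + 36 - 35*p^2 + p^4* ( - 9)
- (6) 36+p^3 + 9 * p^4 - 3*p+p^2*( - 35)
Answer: 3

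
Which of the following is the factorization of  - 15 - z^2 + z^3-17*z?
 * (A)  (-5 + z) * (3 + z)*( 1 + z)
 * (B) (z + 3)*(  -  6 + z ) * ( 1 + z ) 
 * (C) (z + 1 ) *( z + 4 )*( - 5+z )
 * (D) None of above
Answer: A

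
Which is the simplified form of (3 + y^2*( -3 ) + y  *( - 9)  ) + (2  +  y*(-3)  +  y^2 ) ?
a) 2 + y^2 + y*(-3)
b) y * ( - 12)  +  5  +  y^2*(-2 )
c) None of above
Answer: b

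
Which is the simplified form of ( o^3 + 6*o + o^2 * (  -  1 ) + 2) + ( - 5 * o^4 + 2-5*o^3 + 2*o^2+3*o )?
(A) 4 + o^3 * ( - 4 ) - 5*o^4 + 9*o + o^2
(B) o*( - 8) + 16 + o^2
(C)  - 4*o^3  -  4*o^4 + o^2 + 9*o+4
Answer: A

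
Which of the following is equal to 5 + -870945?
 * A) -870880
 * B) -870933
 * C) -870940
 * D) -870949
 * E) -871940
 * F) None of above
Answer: C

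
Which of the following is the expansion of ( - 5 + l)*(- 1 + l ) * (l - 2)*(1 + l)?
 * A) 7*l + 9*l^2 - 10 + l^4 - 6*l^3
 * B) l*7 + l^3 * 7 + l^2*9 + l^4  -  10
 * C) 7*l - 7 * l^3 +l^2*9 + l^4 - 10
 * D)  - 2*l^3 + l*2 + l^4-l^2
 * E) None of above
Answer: C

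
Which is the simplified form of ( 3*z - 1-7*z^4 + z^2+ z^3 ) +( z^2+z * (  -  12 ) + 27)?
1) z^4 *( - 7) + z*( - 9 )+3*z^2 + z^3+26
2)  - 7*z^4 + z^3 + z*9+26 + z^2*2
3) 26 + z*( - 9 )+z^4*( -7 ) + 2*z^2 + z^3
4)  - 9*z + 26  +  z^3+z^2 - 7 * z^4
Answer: 3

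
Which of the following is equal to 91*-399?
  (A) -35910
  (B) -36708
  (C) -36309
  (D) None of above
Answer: C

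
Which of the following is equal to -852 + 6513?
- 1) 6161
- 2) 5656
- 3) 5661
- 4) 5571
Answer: 3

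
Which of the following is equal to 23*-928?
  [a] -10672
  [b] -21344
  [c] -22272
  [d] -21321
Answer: b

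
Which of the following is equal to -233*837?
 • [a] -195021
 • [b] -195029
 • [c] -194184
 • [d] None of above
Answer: a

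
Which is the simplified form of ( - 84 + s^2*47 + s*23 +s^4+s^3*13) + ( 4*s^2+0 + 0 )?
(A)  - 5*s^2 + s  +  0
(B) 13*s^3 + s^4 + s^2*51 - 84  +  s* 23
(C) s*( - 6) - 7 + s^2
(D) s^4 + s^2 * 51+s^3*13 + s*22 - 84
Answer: B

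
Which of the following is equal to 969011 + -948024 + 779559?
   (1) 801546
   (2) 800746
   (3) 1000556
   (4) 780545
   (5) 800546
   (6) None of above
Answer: 5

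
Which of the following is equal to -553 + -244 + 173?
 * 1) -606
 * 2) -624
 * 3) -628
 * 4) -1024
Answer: 2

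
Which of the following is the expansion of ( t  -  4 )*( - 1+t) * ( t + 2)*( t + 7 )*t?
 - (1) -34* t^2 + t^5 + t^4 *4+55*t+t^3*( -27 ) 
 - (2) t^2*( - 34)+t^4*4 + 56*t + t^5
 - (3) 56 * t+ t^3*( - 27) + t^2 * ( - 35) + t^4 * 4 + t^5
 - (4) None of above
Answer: 4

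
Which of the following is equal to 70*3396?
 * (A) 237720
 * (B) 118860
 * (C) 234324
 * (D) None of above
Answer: A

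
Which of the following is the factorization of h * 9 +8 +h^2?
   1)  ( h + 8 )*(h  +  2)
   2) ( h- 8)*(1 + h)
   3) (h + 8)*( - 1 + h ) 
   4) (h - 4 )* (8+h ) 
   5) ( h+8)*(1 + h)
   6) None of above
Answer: 5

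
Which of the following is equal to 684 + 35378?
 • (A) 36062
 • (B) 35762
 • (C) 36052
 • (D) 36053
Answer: A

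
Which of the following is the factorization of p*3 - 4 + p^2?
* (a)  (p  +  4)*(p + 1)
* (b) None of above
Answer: b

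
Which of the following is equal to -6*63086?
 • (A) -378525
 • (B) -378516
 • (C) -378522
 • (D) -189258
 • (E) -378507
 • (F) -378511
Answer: B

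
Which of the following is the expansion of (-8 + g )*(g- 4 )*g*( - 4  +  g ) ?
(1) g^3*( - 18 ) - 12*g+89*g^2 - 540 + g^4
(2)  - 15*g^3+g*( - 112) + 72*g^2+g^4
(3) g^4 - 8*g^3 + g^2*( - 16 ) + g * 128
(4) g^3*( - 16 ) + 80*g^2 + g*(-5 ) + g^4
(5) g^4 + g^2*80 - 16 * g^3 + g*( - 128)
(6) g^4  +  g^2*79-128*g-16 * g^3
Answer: 5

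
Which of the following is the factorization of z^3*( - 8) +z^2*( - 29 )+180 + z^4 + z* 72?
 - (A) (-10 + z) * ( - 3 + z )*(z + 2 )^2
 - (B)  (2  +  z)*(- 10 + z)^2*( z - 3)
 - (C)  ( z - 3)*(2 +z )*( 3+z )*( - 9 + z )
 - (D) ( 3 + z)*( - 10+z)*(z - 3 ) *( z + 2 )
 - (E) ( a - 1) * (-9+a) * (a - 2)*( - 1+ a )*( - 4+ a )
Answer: D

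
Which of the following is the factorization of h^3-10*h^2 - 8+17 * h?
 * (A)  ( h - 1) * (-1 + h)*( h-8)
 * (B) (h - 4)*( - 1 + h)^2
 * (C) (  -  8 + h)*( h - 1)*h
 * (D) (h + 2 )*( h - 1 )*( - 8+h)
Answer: A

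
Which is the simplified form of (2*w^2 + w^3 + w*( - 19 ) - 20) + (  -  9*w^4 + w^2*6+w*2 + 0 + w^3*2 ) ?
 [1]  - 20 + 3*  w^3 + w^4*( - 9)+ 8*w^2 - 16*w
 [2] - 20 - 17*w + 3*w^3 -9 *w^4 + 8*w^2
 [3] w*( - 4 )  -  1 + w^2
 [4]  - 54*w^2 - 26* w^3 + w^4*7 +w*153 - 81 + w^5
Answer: 2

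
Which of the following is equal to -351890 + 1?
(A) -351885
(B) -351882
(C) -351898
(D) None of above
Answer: D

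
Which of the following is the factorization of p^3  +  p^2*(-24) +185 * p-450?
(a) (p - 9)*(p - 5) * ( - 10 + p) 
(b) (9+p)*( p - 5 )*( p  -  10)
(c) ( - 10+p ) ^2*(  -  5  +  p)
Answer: a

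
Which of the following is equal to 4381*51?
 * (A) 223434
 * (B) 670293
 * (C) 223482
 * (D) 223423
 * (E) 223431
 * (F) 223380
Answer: E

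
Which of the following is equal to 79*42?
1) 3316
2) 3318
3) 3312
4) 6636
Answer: 2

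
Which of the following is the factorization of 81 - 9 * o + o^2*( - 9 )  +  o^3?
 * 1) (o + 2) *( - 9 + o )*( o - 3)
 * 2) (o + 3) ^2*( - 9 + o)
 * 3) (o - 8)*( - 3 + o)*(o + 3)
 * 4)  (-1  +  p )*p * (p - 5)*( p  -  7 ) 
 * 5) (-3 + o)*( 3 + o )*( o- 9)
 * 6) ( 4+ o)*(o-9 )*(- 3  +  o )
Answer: 5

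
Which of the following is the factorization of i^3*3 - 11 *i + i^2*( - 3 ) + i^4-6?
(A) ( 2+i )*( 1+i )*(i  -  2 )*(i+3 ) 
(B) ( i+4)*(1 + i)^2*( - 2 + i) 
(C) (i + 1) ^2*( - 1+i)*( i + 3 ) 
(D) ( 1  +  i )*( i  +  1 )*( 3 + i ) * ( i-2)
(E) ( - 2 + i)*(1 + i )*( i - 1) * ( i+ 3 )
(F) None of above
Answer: D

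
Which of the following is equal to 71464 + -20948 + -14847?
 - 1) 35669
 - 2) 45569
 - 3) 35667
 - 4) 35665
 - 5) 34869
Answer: 1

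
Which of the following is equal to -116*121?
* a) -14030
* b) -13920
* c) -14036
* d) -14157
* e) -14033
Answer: c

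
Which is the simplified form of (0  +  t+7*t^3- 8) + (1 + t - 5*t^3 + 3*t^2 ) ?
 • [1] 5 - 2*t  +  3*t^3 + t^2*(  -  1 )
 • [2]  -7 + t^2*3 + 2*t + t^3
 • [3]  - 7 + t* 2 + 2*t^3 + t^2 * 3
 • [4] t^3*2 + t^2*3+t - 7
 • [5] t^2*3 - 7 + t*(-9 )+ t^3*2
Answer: 3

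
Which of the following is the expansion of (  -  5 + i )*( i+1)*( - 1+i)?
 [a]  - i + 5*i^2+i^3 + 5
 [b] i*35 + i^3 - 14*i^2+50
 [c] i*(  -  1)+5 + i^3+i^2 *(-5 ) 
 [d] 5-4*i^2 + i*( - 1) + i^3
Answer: c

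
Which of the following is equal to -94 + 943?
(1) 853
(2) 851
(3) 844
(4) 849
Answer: 4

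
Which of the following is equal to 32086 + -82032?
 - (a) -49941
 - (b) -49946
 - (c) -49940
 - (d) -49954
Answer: b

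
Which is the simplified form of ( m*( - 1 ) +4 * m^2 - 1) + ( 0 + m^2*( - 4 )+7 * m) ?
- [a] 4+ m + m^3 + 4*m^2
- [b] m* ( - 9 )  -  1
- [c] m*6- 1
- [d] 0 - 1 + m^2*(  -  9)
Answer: c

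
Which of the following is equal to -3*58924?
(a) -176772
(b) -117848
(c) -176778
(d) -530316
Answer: a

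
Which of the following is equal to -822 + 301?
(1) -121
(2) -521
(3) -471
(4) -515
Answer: 2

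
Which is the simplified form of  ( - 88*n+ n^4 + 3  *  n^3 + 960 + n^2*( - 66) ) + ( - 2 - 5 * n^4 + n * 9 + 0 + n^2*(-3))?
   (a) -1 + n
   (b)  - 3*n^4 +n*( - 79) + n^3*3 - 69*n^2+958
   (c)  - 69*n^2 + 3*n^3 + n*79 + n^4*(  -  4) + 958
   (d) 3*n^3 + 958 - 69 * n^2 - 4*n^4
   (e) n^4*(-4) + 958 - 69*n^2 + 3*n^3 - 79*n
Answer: e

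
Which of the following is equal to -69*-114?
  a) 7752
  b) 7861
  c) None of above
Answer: c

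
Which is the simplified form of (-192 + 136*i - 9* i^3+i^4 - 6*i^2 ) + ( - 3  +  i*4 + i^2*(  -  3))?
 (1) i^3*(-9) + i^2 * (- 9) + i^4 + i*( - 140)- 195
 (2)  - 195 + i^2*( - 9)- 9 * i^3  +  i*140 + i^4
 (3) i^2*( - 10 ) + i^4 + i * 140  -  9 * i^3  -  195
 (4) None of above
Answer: 2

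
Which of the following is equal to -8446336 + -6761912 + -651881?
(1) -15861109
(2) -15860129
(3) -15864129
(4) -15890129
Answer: 2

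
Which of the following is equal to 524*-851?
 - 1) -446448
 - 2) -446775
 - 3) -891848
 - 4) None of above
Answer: 4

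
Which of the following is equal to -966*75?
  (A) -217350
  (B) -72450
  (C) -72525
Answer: B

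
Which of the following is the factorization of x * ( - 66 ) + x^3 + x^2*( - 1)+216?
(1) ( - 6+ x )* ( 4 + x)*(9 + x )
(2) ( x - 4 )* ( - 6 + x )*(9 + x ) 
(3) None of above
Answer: 2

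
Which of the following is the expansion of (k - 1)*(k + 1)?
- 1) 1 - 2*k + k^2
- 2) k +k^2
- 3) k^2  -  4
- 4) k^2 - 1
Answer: 4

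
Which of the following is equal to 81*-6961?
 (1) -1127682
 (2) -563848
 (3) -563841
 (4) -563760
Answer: 3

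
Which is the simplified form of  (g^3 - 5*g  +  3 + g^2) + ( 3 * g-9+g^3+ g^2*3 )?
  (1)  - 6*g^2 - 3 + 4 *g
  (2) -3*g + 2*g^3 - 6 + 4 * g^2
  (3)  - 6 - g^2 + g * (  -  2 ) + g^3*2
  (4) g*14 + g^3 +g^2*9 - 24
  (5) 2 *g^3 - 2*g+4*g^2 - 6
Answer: 5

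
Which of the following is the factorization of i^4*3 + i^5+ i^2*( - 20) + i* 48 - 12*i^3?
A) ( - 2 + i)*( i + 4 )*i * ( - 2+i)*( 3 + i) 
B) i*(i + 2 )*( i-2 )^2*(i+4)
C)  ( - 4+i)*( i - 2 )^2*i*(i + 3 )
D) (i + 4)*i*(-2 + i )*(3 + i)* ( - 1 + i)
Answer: A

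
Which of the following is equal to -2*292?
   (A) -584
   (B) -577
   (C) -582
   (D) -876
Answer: A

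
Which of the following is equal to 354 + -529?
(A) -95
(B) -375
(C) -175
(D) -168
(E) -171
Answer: C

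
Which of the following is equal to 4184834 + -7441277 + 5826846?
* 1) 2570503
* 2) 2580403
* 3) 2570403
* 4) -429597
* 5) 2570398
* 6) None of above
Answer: 3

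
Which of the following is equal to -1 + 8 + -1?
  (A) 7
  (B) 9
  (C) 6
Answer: C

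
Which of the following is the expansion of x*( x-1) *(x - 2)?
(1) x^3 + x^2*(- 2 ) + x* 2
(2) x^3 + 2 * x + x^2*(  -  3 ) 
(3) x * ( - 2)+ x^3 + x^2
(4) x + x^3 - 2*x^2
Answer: 2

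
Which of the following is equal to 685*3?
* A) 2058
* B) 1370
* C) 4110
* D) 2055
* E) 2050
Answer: D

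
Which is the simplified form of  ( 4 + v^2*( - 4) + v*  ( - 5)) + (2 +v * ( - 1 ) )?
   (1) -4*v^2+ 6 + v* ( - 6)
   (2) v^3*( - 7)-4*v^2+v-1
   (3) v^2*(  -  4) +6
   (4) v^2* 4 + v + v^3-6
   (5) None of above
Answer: 1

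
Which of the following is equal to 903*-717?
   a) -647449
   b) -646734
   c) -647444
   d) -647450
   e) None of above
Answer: e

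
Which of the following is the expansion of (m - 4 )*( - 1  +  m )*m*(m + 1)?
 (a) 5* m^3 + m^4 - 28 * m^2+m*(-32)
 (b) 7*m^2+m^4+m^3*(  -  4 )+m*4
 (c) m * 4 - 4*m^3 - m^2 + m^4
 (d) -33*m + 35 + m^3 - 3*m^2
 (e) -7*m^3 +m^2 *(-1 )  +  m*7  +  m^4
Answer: c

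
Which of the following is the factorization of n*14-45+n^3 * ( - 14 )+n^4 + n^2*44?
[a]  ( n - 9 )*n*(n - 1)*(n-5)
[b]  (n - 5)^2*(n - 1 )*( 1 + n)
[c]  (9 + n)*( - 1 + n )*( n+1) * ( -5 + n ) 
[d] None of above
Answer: d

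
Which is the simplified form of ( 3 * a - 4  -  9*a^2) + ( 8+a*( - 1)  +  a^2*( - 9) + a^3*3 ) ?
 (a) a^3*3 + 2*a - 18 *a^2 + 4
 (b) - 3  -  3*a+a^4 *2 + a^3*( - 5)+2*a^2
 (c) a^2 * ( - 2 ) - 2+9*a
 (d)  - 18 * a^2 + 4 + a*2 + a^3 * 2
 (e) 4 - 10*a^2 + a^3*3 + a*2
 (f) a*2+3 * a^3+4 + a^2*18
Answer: a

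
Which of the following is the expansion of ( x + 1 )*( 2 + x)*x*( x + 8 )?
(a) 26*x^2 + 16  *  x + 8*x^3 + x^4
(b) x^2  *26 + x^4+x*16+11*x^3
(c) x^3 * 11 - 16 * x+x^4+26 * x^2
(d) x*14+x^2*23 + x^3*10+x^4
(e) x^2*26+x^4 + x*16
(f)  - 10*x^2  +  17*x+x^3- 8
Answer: b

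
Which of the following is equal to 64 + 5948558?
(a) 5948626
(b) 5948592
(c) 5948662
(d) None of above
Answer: d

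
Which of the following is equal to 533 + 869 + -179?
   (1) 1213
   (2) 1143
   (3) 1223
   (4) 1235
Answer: 3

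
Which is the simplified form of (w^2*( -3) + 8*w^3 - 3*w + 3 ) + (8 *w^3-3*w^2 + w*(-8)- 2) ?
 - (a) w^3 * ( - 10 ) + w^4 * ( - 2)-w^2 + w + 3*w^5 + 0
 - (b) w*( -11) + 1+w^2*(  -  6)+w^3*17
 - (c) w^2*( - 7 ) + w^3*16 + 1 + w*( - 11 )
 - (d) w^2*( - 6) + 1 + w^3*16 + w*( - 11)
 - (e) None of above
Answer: d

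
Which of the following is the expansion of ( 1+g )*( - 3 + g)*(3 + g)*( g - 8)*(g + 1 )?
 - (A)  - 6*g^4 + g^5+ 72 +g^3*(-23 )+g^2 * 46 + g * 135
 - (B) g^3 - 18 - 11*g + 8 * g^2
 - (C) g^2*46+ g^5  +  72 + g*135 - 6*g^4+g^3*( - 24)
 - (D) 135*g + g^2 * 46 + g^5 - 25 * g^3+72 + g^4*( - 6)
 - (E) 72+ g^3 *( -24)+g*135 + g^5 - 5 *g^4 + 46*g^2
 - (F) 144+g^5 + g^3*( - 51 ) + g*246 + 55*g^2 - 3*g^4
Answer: C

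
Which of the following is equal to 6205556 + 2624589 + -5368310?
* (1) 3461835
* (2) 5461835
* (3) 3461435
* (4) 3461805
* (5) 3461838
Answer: 1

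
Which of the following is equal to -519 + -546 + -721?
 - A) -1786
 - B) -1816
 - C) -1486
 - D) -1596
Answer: A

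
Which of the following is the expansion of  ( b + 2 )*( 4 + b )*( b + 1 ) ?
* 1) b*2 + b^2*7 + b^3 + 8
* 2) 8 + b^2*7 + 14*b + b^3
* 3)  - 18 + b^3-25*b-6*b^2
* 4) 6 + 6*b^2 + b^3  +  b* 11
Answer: 2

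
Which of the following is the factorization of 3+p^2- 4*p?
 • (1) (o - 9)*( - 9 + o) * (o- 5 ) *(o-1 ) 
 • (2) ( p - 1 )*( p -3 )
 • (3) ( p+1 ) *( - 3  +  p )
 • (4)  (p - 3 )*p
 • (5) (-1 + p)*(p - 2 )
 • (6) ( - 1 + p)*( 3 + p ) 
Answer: 2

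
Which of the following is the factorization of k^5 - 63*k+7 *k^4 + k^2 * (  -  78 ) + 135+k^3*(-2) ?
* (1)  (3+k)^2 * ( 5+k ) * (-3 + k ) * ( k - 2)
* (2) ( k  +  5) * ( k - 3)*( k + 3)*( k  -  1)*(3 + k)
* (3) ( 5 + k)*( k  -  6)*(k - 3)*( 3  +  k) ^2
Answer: 2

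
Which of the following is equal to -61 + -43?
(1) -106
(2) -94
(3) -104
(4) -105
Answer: 3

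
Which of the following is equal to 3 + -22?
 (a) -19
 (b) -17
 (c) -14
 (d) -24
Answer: a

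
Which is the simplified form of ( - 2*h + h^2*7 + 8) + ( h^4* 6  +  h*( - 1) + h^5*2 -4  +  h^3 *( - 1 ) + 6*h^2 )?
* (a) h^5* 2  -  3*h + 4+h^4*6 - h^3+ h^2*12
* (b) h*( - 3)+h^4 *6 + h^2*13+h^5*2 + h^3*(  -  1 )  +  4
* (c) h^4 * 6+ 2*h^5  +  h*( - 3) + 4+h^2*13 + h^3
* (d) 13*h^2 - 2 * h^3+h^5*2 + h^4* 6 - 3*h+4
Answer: b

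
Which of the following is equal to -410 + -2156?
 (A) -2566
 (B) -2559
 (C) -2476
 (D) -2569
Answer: A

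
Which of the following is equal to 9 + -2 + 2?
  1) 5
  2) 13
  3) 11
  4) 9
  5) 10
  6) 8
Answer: 4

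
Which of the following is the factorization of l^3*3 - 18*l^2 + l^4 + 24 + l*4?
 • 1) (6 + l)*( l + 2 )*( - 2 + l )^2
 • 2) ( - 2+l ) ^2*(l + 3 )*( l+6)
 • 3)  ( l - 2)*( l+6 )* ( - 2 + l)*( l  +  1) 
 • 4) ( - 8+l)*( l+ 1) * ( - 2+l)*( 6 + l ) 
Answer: 3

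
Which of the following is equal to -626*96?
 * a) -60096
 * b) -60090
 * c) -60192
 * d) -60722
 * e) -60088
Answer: a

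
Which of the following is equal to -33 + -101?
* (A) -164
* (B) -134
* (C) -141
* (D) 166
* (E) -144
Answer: B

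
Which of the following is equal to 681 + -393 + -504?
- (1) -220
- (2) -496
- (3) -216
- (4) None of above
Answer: 3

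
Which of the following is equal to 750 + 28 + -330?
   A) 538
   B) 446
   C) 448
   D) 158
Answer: C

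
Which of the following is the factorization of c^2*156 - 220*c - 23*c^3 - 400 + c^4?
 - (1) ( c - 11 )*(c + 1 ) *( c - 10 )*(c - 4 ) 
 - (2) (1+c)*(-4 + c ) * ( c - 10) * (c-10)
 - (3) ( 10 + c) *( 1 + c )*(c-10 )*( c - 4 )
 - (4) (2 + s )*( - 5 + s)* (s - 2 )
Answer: 2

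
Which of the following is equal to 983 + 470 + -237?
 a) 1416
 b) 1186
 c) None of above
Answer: c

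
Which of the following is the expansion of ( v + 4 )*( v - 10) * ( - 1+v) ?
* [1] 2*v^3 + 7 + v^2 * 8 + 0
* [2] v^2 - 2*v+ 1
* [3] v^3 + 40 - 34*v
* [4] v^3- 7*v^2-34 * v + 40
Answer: 4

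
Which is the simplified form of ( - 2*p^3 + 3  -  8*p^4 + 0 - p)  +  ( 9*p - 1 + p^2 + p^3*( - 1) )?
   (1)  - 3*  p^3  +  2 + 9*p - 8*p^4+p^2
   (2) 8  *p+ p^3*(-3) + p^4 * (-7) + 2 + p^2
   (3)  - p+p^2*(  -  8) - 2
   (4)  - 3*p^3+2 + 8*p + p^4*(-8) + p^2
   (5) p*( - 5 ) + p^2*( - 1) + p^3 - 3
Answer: 4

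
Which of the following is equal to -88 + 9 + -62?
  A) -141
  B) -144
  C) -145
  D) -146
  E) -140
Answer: A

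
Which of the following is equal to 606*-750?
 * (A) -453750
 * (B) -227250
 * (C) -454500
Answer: C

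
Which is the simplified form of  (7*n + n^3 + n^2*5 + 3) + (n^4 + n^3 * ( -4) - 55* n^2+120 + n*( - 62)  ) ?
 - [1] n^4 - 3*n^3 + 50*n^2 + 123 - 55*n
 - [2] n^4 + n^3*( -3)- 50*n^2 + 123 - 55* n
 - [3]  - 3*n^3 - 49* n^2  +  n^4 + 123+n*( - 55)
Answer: 2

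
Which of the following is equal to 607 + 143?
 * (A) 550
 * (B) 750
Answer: B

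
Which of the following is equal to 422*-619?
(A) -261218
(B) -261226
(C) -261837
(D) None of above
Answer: A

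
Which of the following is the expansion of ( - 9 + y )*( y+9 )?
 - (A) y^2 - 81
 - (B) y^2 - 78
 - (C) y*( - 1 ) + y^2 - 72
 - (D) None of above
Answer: A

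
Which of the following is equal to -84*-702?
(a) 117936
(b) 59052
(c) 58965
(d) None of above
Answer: d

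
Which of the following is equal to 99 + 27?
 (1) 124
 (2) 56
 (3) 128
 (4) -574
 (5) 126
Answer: 5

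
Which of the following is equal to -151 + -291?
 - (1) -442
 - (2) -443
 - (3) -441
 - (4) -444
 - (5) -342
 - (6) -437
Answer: 1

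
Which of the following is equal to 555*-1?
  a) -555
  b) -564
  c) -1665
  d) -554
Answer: a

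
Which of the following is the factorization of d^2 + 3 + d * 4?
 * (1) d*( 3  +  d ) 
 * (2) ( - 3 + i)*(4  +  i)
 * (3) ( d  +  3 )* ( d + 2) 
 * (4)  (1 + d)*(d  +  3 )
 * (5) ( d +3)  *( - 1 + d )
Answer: 4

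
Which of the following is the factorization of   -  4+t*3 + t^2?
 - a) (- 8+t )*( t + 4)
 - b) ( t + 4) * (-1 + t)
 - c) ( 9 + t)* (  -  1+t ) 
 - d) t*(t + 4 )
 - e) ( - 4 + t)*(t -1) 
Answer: b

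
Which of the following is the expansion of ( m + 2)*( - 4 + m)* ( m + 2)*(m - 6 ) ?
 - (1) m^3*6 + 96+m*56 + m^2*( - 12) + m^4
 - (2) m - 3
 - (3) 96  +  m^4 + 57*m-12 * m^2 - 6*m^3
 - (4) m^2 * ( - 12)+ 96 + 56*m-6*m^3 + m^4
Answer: 4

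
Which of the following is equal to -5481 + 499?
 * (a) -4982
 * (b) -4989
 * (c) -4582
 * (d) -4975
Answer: a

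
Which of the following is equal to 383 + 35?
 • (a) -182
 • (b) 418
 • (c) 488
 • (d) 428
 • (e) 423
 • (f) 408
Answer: b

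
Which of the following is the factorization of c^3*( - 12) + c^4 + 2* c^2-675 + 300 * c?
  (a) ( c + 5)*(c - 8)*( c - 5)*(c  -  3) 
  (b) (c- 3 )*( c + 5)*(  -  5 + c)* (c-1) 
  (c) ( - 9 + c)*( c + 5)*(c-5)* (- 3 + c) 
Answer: c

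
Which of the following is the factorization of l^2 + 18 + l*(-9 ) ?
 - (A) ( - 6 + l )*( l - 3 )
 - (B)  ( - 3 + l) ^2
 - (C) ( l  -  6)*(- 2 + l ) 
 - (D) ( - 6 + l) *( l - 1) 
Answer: A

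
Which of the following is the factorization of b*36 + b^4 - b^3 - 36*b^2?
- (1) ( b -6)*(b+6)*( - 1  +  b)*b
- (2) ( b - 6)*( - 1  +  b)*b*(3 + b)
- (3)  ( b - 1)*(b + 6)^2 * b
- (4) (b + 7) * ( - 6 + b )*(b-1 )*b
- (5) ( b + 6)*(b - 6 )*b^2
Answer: 1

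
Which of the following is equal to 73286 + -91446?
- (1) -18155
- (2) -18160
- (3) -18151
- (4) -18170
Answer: 2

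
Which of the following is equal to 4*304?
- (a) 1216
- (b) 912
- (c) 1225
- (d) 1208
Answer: a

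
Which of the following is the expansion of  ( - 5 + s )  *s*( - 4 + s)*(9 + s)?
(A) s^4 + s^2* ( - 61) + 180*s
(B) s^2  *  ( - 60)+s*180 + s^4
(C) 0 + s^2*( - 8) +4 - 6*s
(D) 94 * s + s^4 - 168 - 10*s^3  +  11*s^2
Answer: A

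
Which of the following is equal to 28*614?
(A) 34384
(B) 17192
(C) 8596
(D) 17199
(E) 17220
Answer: B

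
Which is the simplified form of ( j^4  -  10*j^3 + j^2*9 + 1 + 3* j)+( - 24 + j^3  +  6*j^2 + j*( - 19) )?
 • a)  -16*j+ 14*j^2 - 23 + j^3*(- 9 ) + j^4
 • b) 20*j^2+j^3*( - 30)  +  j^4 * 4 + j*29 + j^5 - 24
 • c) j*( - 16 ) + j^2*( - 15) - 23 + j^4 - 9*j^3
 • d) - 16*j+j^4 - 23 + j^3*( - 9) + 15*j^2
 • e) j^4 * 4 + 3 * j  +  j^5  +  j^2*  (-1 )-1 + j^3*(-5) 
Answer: d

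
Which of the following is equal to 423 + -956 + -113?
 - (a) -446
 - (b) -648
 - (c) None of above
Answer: c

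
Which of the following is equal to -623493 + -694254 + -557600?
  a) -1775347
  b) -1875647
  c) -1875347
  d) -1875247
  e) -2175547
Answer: c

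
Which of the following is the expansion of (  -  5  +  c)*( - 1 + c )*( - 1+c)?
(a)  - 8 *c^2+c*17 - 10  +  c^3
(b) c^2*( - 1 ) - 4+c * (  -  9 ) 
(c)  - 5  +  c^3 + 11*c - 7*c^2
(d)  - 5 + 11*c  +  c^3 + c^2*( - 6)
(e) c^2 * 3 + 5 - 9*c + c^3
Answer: c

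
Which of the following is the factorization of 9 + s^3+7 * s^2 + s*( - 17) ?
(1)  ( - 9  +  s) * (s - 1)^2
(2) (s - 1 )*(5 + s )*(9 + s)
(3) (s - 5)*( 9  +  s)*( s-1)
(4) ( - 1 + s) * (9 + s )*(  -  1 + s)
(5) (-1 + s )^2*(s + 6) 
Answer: 4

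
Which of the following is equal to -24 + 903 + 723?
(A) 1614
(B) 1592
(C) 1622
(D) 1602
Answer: D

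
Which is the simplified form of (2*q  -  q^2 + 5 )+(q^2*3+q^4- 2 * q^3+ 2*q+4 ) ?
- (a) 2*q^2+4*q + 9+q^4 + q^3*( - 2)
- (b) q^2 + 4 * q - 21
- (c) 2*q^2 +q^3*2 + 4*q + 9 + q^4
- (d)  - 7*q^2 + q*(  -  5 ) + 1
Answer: a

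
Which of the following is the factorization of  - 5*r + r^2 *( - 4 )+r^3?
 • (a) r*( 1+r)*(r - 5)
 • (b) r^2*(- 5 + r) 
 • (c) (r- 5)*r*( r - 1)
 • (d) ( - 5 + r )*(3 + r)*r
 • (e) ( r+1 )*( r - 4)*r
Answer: a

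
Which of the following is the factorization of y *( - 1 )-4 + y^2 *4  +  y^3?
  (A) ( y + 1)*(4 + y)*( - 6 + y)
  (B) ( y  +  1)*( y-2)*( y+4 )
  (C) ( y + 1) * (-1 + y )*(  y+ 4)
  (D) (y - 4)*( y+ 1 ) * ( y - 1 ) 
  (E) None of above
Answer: C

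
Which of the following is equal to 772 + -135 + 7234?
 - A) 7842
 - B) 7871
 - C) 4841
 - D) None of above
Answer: B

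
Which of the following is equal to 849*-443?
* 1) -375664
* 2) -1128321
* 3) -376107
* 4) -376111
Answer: 3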